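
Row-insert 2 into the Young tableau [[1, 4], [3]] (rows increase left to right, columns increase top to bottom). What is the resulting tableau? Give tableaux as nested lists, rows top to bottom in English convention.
[[1, 2], [3, 4]]

In row 1, 2 replaces 4 (the leftmost entry greater than 2); 4 is bumped to row 2. 4 is appended to row 2. The new tableau is [[1, 2], [3, 4]].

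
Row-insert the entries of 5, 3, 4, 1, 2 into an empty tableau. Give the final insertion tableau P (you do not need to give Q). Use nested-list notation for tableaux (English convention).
P = [[1, 2], [3, 4], [5]]

Insert 5: appended to row 1. P = [[5]].
Insert 3: 3 bumps 5 from row 1; 5 starts row 2. P = [[3], [5]].
Insert 4: appended to row 1. P = [[3, 4], [5]].
Insert 1: 1 bumps 3 from row 1; 3 bumps 5 from row 2; 5 starts row 3. P = [[1, 4], [3], [5]].
Insert 2: 2 bumps 4 from row 1; 4 appends to row 2. P = [[1, 2], [3, 4], [5]].

So P = [[1, 2], [3, 4], [5]].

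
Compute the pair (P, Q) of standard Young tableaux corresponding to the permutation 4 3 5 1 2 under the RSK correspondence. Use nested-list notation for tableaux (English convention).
P = [[1, 2], [3, 5], [4]], Q = [[1, 3], [2, 5], [4]]

Insert each entry of the permutation into P by Schensted row insertion, recording in Q the position of each new cell.

After inserting 4: P = [[4]].
After inserting 3: P = [[3], [4]].
After inserting 5: P = [[3, 5], [4]].
After inserting 1: P = [[1, 5], [3], [4]].
After inserting 2: P = [[1, 2], [3, 5], [4]].

So P = [[1, 2], [3, 5], [4]], Q = [[1, 3], [2, 5], [4]].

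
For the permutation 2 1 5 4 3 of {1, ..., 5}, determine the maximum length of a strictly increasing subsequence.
2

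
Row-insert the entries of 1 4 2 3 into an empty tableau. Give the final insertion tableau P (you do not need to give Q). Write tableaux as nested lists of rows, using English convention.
P = [[1, 2, 3], [4]]

Insert 1: appended to row 1. P = [[1]].
Insert 4: appended to row 1. P = [[1, 4]].
Insert 2: 2 bumps 4 from row 1; 4 starts row 2. P = [[1, 2], [4]].
Insert 3: appended to row 1. P = [[1, 2, 3], [4]].

So P = [[1, 2, 3], [4]].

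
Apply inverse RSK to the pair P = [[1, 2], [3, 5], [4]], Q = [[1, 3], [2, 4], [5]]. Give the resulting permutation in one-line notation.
4 1 5 3 2

Reverse the RSK construction: for i from n down to 1, find the cell of Q containing i, remove the entry at that cell from P, and reverse-bump it up through P; the value ejected from row 1 is w(i).

Step i=5: Q has 5 at row 3, column 1; remove 4 from row 3 of P and reverse-bump: 4 enters row 2 and ejects 3; 3 enters row 1 and ejects 2. So w(5) = 2. P is now [[1, 3], [4, 5]].
Step i=4: Q has 4 at row 2, column 2; remove 5 from row 2 of P and reverse-bump: 5 enters row 1 and ejects 3. So w(4) = 3. P is now [[1, 5], [4]].
Step i=3: Q has 3 at row 1, column 2; remove that cell from P, ejecting 5. So w(3) = 5. P is now [[1], [4]].
Step i=2: Q has 2 at row 2, column 1; remove 4 from row 2 of P and reverse-bump: 4 enters row 1 and ejects 1. So w(2) = 1. P is now [[4]].
Step i=1: Q has 1 at row 1, column 1; remove that cell from P, ejecting 4. So w(1) = 4. P is now [].

So w = 4 1 5 3 2.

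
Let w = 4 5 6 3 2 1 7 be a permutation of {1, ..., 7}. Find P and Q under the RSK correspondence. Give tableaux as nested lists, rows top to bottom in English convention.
P = [[1, 5, 6, 7], [2], [3], [4]], Q = [[1, 2, 3, 7], [4], [5], [6]]

Insert each entry of the permutation into P by Schensted row insertion, recording in Q the position of each new cell.

Insert 4: appended to row 1. P = [[4]].
Insert 5: appended to row 1. P = [[4, 5]].
Insert 6: appended to row 1. P = [[4, 5, 6]].
Insert 3: 3 bumps 4 from row 1; 4 starts row 2. P = [[3, 5, 6], [4]].
Insert 2: 2 bumps 3 from row 1; 3 bumps 4 from row 2; 4 starts row 3. P = [[2, 5, 6], [3], [4]].
Insert 1: 1 bumps 2 from row 1; 2 bumps 3 from row 2; 3 bumps 4 from row 3; 4 starts row 4. P = [[1, 5, 6], [2], [3], [4]].
Insert 7: appended to row 1. P = [[1, 5, 6, 7], [2], [3], [4]].

So P = [[1, 5, 6, 7], [2], [3], [4]], Q = [[1, 2, 3, 7], [4], [5], [6]].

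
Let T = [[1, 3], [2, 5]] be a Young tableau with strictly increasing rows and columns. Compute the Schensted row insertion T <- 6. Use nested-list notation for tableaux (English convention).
6 is larger than every entry of row 1, so it is appended to row 1. The new tableau is [[1, 3, 6], [2, 5]].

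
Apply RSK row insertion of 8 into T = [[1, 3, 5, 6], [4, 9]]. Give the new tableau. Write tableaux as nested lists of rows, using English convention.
[[1, 3, 5, 6, 8], [4, 9]]

8 is larger than every entry of row 1, so it is appended to row 1. The new tableau is [[1, 3, 5, 6, 8], [4, 9]].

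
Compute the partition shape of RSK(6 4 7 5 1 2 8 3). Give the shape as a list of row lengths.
[3, 3, 2]

Row-insert each entry into an empty tableau.

After inserting 6: P = [[6]].
After inserting 4: P = [[4], [6]].
After inserting 7: P = [[4, 7], [6]].
After inserting 5: P = [[4, 5], [6, 7]].
After inserting 1: P = [[1, 5], [4, 7], [6]].
After inserting 2: P = [[1, 2], [4, 5], [6, 7]].
After inserting 8: P = [[1, 2, 8], [4, 5], [6, 7]].
After inserting 3: P = [[1, 2, 3], [4, 5, 8], [6, 7]].

The final insertion tableau P = [[1, 2, 3], [4, 5, 8], [6, 7]] has shape [3, 3, 2].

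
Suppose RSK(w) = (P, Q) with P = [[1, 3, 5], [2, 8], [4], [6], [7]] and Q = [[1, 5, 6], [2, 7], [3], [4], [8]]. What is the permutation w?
7 6 4 2 3 8 5 1

Reverse the RSK construction: for i from n down to 1, find the cell of Q containing i, remove the entry at that cell from P, and reverse-bump it up through P; the value ejected from row 1 is w(i).

Step i=8: Q has 8 at row 5, column 1; remove 7 from row 5 of P and reverse-bump: 7 enters row 4 and ejects 6; 6 enters row 3 and ejects 4; 4 enters row 2 and ejects 2; 2 enters row 1 and ejects 1. So w(8) = 1. P is now [[2, 3, 5], [4, 8], [6], [7]].
Step i=7: Q has 7 at row 2, column 2; remove 8 from row 2 of P and reverse-bump: 8 enters row 1 and ejects 5. So w(7) = 5. P is now [[2, 3, 8], [4], [6], [7]].
Step i=6: Q has 6 at row 1, column 3; remove that cell from P, ejecting 8. So w(6) = 8. P is now [[2, 3], [4], [6], [7]].
Step i=5: Q has 5 at row 1, column 2; remove that cell from P, ejecting 3. So w(5) = 3. P is now [[2], [4], [6], [7]].
Step i=4: Q has 4 at row 4, column 1; remove 7 from row 4 of P and reverse-bump: 7 enters row 3 and ejects 6; 6 enters row 2 and ejects 4; 4 enters row 1 and ejects 2. So w(4) = 2. P is now [[4], [6], [7]].
Step i=3: Q has 3 at row 3, column 1; remove 7 from row 3 of P and reverse-bump: 7 enters row 2 and ejects 6; 6 enters row 1 and ejects 4. So w(3) = 4. P is now [[6], [7]].
Step i=2: Q has 2 at row 2, column 1; remove 7 from row 2 of P and reverse-bump: 7 enters row 1 and ejects 6. So w(2) = 6. P is now [[7]].
Step i=1: Q has 1 at row 1, column 1; remove that cell from P, ejecting 7. So w(1) = 7. P is now [].

So w = 7 6 4 2 3 8 5 1.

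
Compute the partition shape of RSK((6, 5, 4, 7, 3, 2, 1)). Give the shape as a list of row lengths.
Row-insert each entry into an empty tableau.

After inserting 6: P = [[6]].
After inserting 5: P = [[5], [6]].
After inserting 4: P = [[4], [5], [6]].
After inserting 7: P = [[4, 7], [5], [6]].
After inserting 3: P = [[3, 7], [4], [5], [6]].
After inserting 2: P = [[2, 7], [3], [4], [5], [6]].
After inserting 1: P = [[1, 7], [2], [3], [4], [5], [6]].

The final insertion tableau P = [[1, 7], [2], [3], [4], [5], [6]] has shape [2, 1, 1, 1, 1, 1].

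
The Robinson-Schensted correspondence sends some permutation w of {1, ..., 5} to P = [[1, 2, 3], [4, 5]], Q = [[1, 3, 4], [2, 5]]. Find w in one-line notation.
Reverse the RSK construction: for i from n down to 1, find the cell of Q containing i, remove the entry at that cell from P, and reverse-bump it up through P; the value ejected from row 1 is w(i).

Step i=5: Q has 5 at row 2, column 2; remove 5 from row 2 of P and reverse-bump: 5 enters row 1 and ejects 3. So w(5) = 3. P is now [[1, 2, 5], [4]].
Step i=4: Q has 4 at row 1, column 3; remove that cell from P, ejecting 5. So w(4) = 5. P is now [[1, 2], [4]].
Step i=3: Q has 3 at row 1, column 2; remove that cell from P, ejecting 2. So w(3) = 2. P is now [[1], [4]].
Step i=2: Q has 2 at row 2, column 1; remove 4 from row 2 of P and reverse-bump: 4 enters row 1 and ejects 1. So w(2) = 1. P is now [[4]].
Step i=1: Q has 1 at row 1, column 1; remove that cell from P, ejecting 4. So w(1) = 4. P is now [].

So w = 4 1 2 5 3.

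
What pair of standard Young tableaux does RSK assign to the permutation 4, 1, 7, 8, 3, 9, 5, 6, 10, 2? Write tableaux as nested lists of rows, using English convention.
Insert each entry of the permutation into P by Schensted row insertion, recording in Q the position of each new cell.

Insert 4: appended to row 1. P = [[4]].
Insert 1: 1 bumps 4 from row 1; 4 starts row 2. P = [[1], [4]].
Insert 7: appended to row 1. P = [[1, 7], [4]].
Insert 8: appended to row 1. P = [[1, 7, 8], [4]].
Insert 3: 3 bumps 7 from row 1; 7 appends to row 2. P = [[1, 3, 8], [4, 7]].
Insert 9: appended to row 1. P = [[1, 3, 8, 9], [4, 7]].
Insert 5: 5 bumps 8 from row 1; 8 appends to row 2. P = [[1, 3, 5, 9], [4, 7, 8]].
Insert 6: 6 bumps 9 from row 1; 9 appends to row 2. P = [[1, 3, 5, 6], [4, 7, 8, 9]].
Insert 10: appended to row 1. P = [[1, 3, 5, 6, 10], [4, 7, 8, 9]].
Insert 2: 2 bumps 3 from row 1; 3 bumps 4 from row 2; 4 starts row 3. P = [[1, 2, 5, 6, 10], [3, 7, 8, 9], [4]].

So P = [[1, 2, 5, 6, 10], [3, 7, 8, 9], [4]], Q = [[1, 3, 4, 6, 9], [2, 5, 7, 8], [10]].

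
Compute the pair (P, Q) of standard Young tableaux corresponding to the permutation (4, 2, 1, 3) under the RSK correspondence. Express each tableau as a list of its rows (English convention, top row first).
P = [[1, 3], [2], [4]], Q = [[1, 4], [2], [3]]

Insert each entry of the permutation into P by Schensted row insertion, recording in Q the position of each new cell.

Insert 4: appended to row 1. P = [[4]], Q = [[1]].
Insert 2: 2 bumps 4 from row 1; 4 starts row 2. P = [[2], [4]], Q = [[1], [2]].
Insert 1: 1 bumps 2 from row 1; 2 bumps 4 from row 2; 4 starts row 3. P = [[1], [2], [4]], Q = [[1], [2], [3]].
Insert 3: appended to row 1. P = [[1, 3], [2], [4]], Q = [[1, 4], [2], [3]].

So P = [[1, 3], [2], [4]], Q = [[1, 4], [2], [3]].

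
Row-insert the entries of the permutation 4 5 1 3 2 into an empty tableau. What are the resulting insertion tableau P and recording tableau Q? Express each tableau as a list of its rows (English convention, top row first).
Insert each entry of the permutation into P by Schensted row insertion, recording in Q the position of each new cell.

Insert 4: appended to row 1. P = [[4]].
Insert 5: appended to row 1. P = [[4, 5]].
Insert 1: 1 bumps 4 from row 1; 4 starts row 2. P = [[1, 5], [4]].
Insert 3: 3 bumps 5 from row 1; 5 appends to row 2. P = [[1, 3], [4, 5]].
Insert 2: 2 bumps 3 from row 1; 3 bumps 4 from row 2; 4 starts row 3. P = [[1, 2], [3, 5], [4]].

So P = [[1, 2], [3, 5], [4]], Q = [[1, 2], [3, 4], [5]].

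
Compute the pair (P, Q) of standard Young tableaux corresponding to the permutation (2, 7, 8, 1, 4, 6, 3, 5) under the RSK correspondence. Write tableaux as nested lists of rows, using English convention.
Insert each entry of the permutation into P by Schensted row insertion, recording in Q the position of each new cell.

Insert 2: appended to row 1. P = [[2]], Q = [[1]].
Insert 7: appended to row 1. P = [[2, 7]], Q = [[1, 2]].
Insert 8: appended to row 1. P = [[2, 7, 8]], Q = [[1, 2, 3]].
Insert 1: 1 bumps 2 from row 1; 2 starts row 2. P = [[1, 7, 8], [2]], Q = [[1, 2, 3], [4]].
Insert 4: 4 bumps 7 from row 1; 7 appends to row 2. P = [[1, 4, 8], [2, 7]], Q = [[1, 2, 3], [4, 5]].
Insert 6: 6 bumps 8 from row 1; 8 appends to row 2. P = [[1, 4, 6], [2, 7, 8]], Q = [[1, 2, 3], [4, 5, 6]].
Insert 3: 3 bumps 4 from row 1; 4 bumps 7 from row 2; 7 starts row 3. P = [[1, 3, 6], [2, 4, 8], [7]], Q = [[1, 2, 3], [4, 5, 6], [7]].
Insert 5: 5 bumps 6 from row 1; 6 bumps 8 from row 2; 8 appends to row 3. P = [[1, 3, 5], [2, 4, 6], [7, 8]], Q = [[1, 2, 3], [4, 5, 6], [7, 8]].

So P = [[1, 3, 5], [2, 4, 6], [7, 8]], Q = [[1, 2, 3], [4, 5, 6], [7, 8]].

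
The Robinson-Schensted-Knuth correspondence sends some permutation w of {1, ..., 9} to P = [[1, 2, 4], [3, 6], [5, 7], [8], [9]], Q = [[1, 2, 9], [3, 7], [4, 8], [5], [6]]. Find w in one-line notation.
5 9 8 7 3 1 6 2 4

Reverse the RSK construction: for i from n down to 1, find the cell of Q containing i, remove the entry at that cell from P, and reverse-bump it up through P; the value ejected from row 1 is w(i).

Step i=9: Q has 9 at row 1, column 3; remove that cell from P, ejecting 4. So w(9) = 4. P is now [[1, 2], [3, 6], [5, 7], [8], [9]].
Step i=8: Q has 8 at row 3, column 2; remove 7 from row 3 of P and reverse-bump: 7 enters row 2 and ejects 6; 6 enters row 1 and ejects 2. So w(8) = 2. P is now [[1, 6], [3, 7], [5], [8], [9]].
Step i=7: Q has 7 at row 2, column 2; remove 7 from row 2 of P and reverse-bump: 7 enters row 1 and ejects 6. So w(7) = 6. P is now [[1, 7], [3], [5], [8], [9]].
Step i=6: Q has 6 at row 5, column 1; remove 9 from row 5 of P and reverse-bump: 9 enters row 4 and ejects 8; 8 enters row 3 and ejects 5; 5 enters row 2 and ejects 3; 3 enters row 1 and ejects 1. So w(6) = 1. P is now [[3, 7], [5], [8], [9]].
Step i=5: Q has 5 at row 4, column 1; remove 9 from row 4 of P and reverse-bump: 9 enters row 3 and ejects 8; 8 enters row 2 and ejects 5; 5 enters row 1 and ejects 3. So w(5) = 3. P is now [[5, 7], [8], [9]].
Step i=4: Q has 4 at row 3, column 1; remove 9 from row 3 of P and reverse-bump: 9 enters row 2 and ejects 8; 8 enters row 1 and ejects 7. So w(4) = 7. P is now [[5, 8], [9]].
Step i=3: Q has 3 at row 2, column 1; remove 9 from row 2 of P and reverse-bump: 9 enters row 1 and ejects 8. So w(3) = 8. P is now [[5, 9]].
Step i=2: Q has 2 at row 1, column 2; remove that cell from P, ejecting 9. So w(2) = 9. P is now [[5]].
Step i=1: Q has 1 at row 1, column 1; remove that cell from P, ejecting 5. So w(1) = 5. P is now [].

So w = 5 9 8 7 3 1 6 2 4.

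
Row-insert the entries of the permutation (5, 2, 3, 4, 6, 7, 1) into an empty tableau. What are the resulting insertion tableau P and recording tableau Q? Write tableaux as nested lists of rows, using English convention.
P = [[1, 3, 4, 6, 7], [2], [5]], Q = [[1, 3, 4, 5, 6], [2], [7]]

Insert each entry of the permutation into P by Schensted row insertion, recording in Q the position of each new cell.

Insert 5: appended to row 1. P = [[5]].
Insert 2: 2 bumps 5 from row 1; 5 starts row 2. P = [[2], [5]].
Insert 3: appended to row 1. P = [[2, 3], [5]].
Insert 4: appended to row 1. P = [[2, 3, 4], [5]].
Insert 6: appended to row 1. P = [[2, 3, 4, 6], [5]].
Insert 7: appended to row 1. P = [[2, 3, 4, 6, 7], [5]].
Insert 1: 1 bumps 2 from row 1; 2 bumps 5 from row 2; 5 starts row 3. P = [[1, 3, 4, 6, 7], [2], [5]].

So P = [[1, 3, 4, 6, 7], [2], [5]], Q = [[1, 3, 4, 5, 6], [2], [7]].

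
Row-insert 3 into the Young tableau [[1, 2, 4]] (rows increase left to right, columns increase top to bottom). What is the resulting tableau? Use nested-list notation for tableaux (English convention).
In row 1, 3 replaces 4 (the leftmost entry greater than 3); 4 is bumped to row 2. 4 starts a new row 2. The new tableau is [[1, 2, 3], [4]].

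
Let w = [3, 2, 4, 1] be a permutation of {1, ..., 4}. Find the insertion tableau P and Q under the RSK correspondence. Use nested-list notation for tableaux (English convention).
Insert each entry of the permutation into P by Schensted row insertion, recording in Q the position of each new cell.

Insert 3: appended to row 1. P = [[3]].
Insert 2: 2 bumps 3 from row 1; 3 starts row 2. P = [[2], [3]].
Insert 4: appended to row 1. P = [[2, 4], [3]].
Insert 1: 1 bumps 2 from row 1; 2 bumps 3 from row 2; 3 starts row 3. P = [[1, 4], [2], [3]].

So P = [[1, 4], [2], [3]], Q = [[1, 3], [2], [4]].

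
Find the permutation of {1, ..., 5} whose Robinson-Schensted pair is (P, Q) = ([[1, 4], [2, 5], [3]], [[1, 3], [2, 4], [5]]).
3 2 5 4 1

Reverse the RSK construction: for i from n down to 1, find the cell of Q containing i, remove the entry at that cell from P, and reverse-bump it up through P; the value ejected from row 1 is w(i).

Step i=5: Q has 5 at row 3, column 1; remove 3 from row 3 of P and reverse-bump: 3 enters row 2 and ejects 2; 2 enters row 1 and ejects 1. So w(5) = 1. P is now [[2, 4], [3, 5]].
Step i=4: Q has 4 at row 2, column 2; remove 5 from row 2 of P and reverse-bump: 5 enters row 1 and ejects 4. So w(4) = 4. P is now [[2, 5], [3]].
Step i=3: Q has 3 at row 1, column 2; remove that cell from P, ejecting 5. So w(3) = 5. P is now [[2], [3]].
Step i=2: Q has 2 at row 2, column 1; remove 3 from row 2 of P and reverse-bump: 3 enters row 1 and ejects 2. So w(2) = 2. P is now [[3]].
Step i=1: Q has 1 at row 1, column 1; remove that cell from P, ejecting 3. So w(1) = 3. P is now [].

So w = 3 2 5 4 1.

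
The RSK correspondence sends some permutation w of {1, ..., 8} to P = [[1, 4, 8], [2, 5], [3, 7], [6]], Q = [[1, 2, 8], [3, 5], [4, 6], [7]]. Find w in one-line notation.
6 7 3 2 5 4 1 8

Reverse RSK: for i = n, n-1, ..., 1, locate i in Q, remove the corresponding corner cell from P, and reverse-bump its entry up through P; the value ejected from row 1 is w(i).

So w = 6 7 3 2 5 4 1 8.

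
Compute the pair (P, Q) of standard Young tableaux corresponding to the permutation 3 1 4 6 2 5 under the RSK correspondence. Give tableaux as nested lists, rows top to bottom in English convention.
P = [[1, 2, 5], [3, 4, 6]], Q = [[1, 3, 4], [2, 5, 6]]

Insert each entry of the permutation into P by Schensted row insertion, recording in Q the position of each new cell.

Insert 3: appended to row 1. P = [[3]], Q = [[1]].
Insert 1: 1 bumps 3 from row 1; 3 starts row 2. P = [[1], [3]], Q = [[1], [2]].
Insert 4: appended to row 1. P = [[1, 4], [3]], Q = [[1, 3], [2]].
Insert 6: appended to row 1. P = [[1, 4, 6], [3]], Q = [[1, 3, 4], [2]].
Insert 2: 2 bumps 4 from row 1; 4 appends to row 2. P = [[1, 2, 6], [3, 4]], Q = [[1, 3, 4], [2, 5]].
Insert 5: 5 bumps 6 from row 1; 6 appends to row 2. P = [[1, 2, 5], [3, 4, 6]], Q = [[1, 3, 4], [2, 5, 6]].

So P = [[1, 2, 5], [3, 4, 6]], Q = [[1, 3, 4], [2, 5, 6]].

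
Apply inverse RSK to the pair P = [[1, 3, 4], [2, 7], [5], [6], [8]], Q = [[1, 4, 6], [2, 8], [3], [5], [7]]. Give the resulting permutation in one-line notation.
8 6 2 5 3 7 1 4

Reverse the RSK construction: for i from n down to 1, find the cell of Q containing i, remove the entry at that cell from P, and reverse-bump it up through P; the value ejected from row 1 is w(i).

Step i=8: Q has 8 at row 2, column 2; remove 7 from row 2 of P and reverse-bump: 7 enters row 1 and ejects 4. So w(8) = 4. P is now [[1, 3, 7], [2], [5], [6], [8]].
Step i=7: Q has 7 at row 5, column 1; remove 8 from row 5 of P and reverse-bump: 8 enters row 4 and ejects 6; 6 enters row 3 and ejects 5; 5 enters row 2 and ejects 2; 2 enters row 1 and ejects 1. So w(7) = 1. P is now [[2, 3, 7], [5], [6], [8]].
Step i=6: Q has 6 at row 1, column 3; remove that cell from P, ejecting 7. So w(6) = 7. P is now [[2, 3], [5], [6], [8]].
Step i=5: Q has 5 at row 4, column 1; remove 8 from row 4 of P and reverse-bump: 8 enters row 3 and ejects 6; 6 enters row 2 and ejects 5; 5 enters row 1 and ejects 3. So w(5) = 3. P is now [[2, 5], [6], [8]].
Step i=4: Q has 4 at row 1, column 2; remove that cell from P, ejecting 5. So w(4) = 5. P is now [[2], [6], [8]].
Step i=3: Q has 3 at row 3, column 1; remove 8 from row 3 of P and reverse-bump: 8 enters row 2 and ejects 6; 6 enters row 1 and ejects 2. So w(3) = 2. P is now [[6], [8]].
Step i=2: Q has 2 at row 2, column 1; remove 8 from row 2 of P and reverse-bump: 8 enters row 1 and ejects 6. So w(2) = 6. P is now [[8]].
Step i=1: Q has 1 at row 1, column 1; remove that cell from P, ejecting 8. So w(1) = 8. P is now [].

So w = 8 6 2 5 3 7 1 4.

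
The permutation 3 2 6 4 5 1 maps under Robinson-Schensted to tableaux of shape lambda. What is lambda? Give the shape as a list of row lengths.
Row-insert each entry into an empty tableau.

After inserting 3: P = [[3]].
After inserting 2: P = [[2], [3]].
After inserting 6: P = [[2, 6], [3]].
After inserting 4: P = [[2, 4], [3, 6]].
After inserting 5: P = [[2, 4, 5], [3, 6]].
After inserting 1: P = [[1, 4, 5], [2, 6], [3]].

The final insertion tableau P = [[1, 4, 5], [2, 6], [3]] has shape [3, 2, 1].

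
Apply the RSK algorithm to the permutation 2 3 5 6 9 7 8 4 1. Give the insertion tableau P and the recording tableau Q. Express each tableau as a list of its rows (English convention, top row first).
Insert each entry of the permutation into P by Schensted row insertion, recording in Q the position of each new cell.

After inserting 2: P = [[2]].
After inserting 3: P = [[2, 3]].
After inserting 5: P = [[2, 3, 5]].
After inserting 6: P = [[2, 3, 5, 6]].
After inserting 9: P = [[2, 3, 5, 6, 9]].
After inserting 7: P = [[2, 3, 5, 6, 7], [9]].
After inserting 8: P = [[2, 3, 5, 6, 7, 8], [9]].
After inserting 4: P = [[2, 3, 4, 6, 7, 8], [5], [9]].
After inserting 1: P = [[1, 3, 4, 6, 7, 8], [2], [5], [9]].

So P = [[1, 3, 4, 6, 7, 8], [2], [5], [9]], Q = [[1, 2, 3, 4, 5, 7], [6], [8], [9]].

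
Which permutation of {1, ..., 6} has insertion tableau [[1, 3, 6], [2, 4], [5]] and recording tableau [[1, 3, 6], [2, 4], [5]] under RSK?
2 1 5 4 3 6

Reverse the RSK construction: for i from n down to 1, find the cell of Q containing i, remove the entry at that cell from P, and reverse-bump it up through P; the value ejected from row 1 is w(i).

Step i=6: Q has 6 at row 1, column 3; remove that cell from P, ejecting 6. So w(6) = 6. P is now [[1, 3], [2, 4], [5]].
Step i=5: Q has 5 at row 3, column 1; remove 5 from row 3 of P and reverse-bump: 5 enters row 2 and ejects 4; 4 enters row 1 and ejects 3. So w(5) = 3. P is now [[1, 4], [2, 5]].
Step i=4: Q has 4 at row 2, column 2; remove 5 from row 2 of P and reverse-bump: 5 enters row 1 and ejects 4. So w(4) = 4. P is now [[1, 5], [2]].
Step i=3: Q has 3 at row 1, column 2; remove that cell from P, ejecting 5. So w(3) = 5. P is now [[1], [2]].
Step i=2: Q has 2 at row 2, column 1; remove 2 from row 2 of P and reverse-bump: 2 enters row 1 and ejects 1. So w(2) = 1. P is now [[2]].
Step i=1: Q has 1 at row 1, column 1; remove that cell from P, ejecting 2. So w(1) = 2. P is now [].

So w = 2 1 5 4 3 6.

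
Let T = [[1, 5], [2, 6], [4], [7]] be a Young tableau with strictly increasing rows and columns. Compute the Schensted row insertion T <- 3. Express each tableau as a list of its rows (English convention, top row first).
[[1, 3], [2, 5], [4, 6], [7]]

In row 1, 3 replaces 5 (the leftmost entry greater than 3); 5 is bumped to row 2. In row 2, 5 replaces 6 (the leftmost entry greater than 5); 6 is bumped to row 3. 6 is appended to row 3. The new tableau is [[1, 3], [2, 5], [4, 6], [7]].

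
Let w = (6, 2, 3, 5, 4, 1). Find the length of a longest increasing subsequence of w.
3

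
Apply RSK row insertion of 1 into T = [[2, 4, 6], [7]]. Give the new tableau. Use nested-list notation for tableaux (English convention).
[[1, 4, 6], [2], [7]]

In row 1, 1 replaces 2 (the leftmost entry greater than 1); 2 is bumped to row 2. In row 2, 2 replaces 7 (the leftmost entry greater than 2); 7 is bumped to row 3. 7 starts a new row 3. The new tableau is [[1, 4, 6], [2], [7]].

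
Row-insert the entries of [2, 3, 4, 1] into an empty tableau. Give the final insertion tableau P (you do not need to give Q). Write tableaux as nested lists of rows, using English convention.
P = [[1, 3, 4], [2]]

Insert 2: appended to row 1. P = [[2]].
Insert 3: appended to row 1. P = [[2, 3]].
Insert 4: appended to row 1. P = [[2, 3, 4]].
Insert 1: 1 bumps 2 from row 1; 2 starts row 2. P = [[1, 3, 4], [2]].

So P = [[1, 3, 4], [2]].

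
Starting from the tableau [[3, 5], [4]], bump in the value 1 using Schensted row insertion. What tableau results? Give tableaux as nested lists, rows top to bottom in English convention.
In row 1, 1 replaces 3 (the leftmost entry greater than 1); 3 is bumped to row 2. In row 2, 3 replaces 4 (the leftmost entry greater than 3); 4 is bumped to row 3. 4 starts a new row 3. The new tableau is [[1, 5], [3], [4]].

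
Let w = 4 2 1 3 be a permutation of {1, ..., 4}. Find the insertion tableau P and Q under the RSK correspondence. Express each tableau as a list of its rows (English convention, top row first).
Insert each entry of the permutation into P by Schensted row insertion, recording in Q the position of each new cell.

Insert 4: appended to row 1. P = [[4]], Q = [[1]].
Insert 2: 2 bumps 4 from row 1; 4 starts row 2. P = [[2], [4]], Q = [[1], [2]].
Insert 1: 1 bumps 2 from row 1; 2 bumps 4 from row 2; 4 starts row 3. P = [[1], [2], [4]], Q = [[1], [2], [3]].
Insert 3: appended to row 1. P = [[1, 3], [2], [4]], Q = [[1, 4], [2], [3]].

So P = [[1, 3], [2], [4]], Q = [[1, 4], [2], [3]].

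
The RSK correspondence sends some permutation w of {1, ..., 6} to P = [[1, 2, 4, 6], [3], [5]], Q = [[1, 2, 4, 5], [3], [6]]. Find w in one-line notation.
Reverse the RSK construction: for i from n down to 1, find the cell of Q containing i, remove the entry at that cell from P, and reverse-bump it up through P; the value ejected from row 1 is w(i).

Step i=6: Q has 6 at row 3, column 1; remove 5 from row 3 of P and reverse-bump: 5 enters row 2 and ejects 3; 3 enters row 1 and ejects 2. So w(6) = 2. P is now [[1, 3, 4, 6], [5]].
Step i=5: Q has 5 at row 1, column 4; remove that cell from P, ejecting 6. So w(5) = 6. P is now [[1, 3, 4], [5]].
Step i=4: Q has 4 at row 1, column 3; remove that cell from P, ejecting 4. So w(4) = 4. P is now [[1, 3], [5]].
Step i=3: Q has 3 at row 2, column 1; remove 5 from row 2 of P and reverse-bump: 5 enters row 1 and ejects 3. So w(3) = 3. P is now [[1, 5]].
Step i=2: Q has 2 at row 1, column 2; remove that cell from P, ejecting 5. So w(2) = 5. P is now [[1]].
Step i=1: Q has 1 at row 1, column 1; remove that cell from P, ejecting 1. So w(1) = 1. P is now [].

So w = 1 5 3 4 6 2.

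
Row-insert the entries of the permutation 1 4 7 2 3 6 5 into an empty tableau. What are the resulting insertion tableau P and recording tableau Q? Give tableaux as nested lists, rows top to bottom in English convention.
P = [[1, 2, 3, 5], [4, 6], [7]], Q = [[1, 2, 3, 6], [4, 5], [7]]

Insert each entry of the permutation into P by Schensted row insertion, recording in Q the position of each new cell.

Insert 1: appended to row 1. P = [[1]], Q = [[1]].
Insert 4: appended to row 1. P = [[1, 4]], Q = [[1, 2]].
Insert 7: appended to row 1. P = [[1, 4, 7]], Q = [[1, 2, 3]].
Insert 2: 2 bumps 4 from row 1; 4 starts row 2. P = [[1, 2, 7], [4]], Q = [[1, 2, 3], [4]].
Insert 3: 3 bumps 7 from row 1; 7 appends to row 2. P = [[1, 2, 3], [4, 7]], Q = [[1, 2, 3], [4, 5]].
Insert 6: appended to row 1. P = [[1, 2, 3, 6], [4, 7]], Q = [[1, 2, 3, 6], [4, 5]].
Insert 5: 5 bumps 6 from row 1; 6 bumps 7 from row 2; 7 starts row 3. P = [[1, 2, 3, 5], [4, 6], [7]], Q = [[1, 2, 3, 6], [4, 5], [7]].

So P = [[1, 2, 3, 5], [4, 6], [7]], Q = [[1, 2, 3, 6], [4, 5], [7]].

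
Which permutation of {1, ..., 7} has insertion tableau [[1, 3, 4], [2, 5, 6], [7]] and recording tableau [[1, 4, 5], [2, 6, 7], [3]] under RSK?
Reverse the RSK construction: for i from n down to 1, find the cell of Q containing i, remove the entry at that cell from P, and reverse-bump it up through P; the value ejected from row 1 is w(i).

Step i=7: Q has 7 at row 2, column 3; remove 6 from row 2 of P and reverse-bump: 6 enters row 1 and ejects 4. So w(7) = 4. P is now [[1, 3, 6], [2, 5], [7]].
Step i=6: Q has 6 at row 2, column 2; remove 5 from row 2 of P and reverse-bump: 5 enters row 1 and ejects 3. So w(6) = 3. P is now [[1, 5, 6], [2], [7]].
Step i=5: Q has 5 at row 1, column 3; remove that cell from P, ejecting 6. So w(5) = 6. P is now [[1, 5], [2], [7]].
Step i=4: Q has 4 at row 1, column 2; remove that cell from P, ejecting 5. So w(4) = 5. P is now [[1], [2], [7]].
Step i=3: Q has 3 at row 3, column 1; remove 7 from row 3 of P and reverse-bump: 7 enters row 2 and ejects 2; 2 enters row 1 and ejects 1. So w(3) = 1. P is now [[2], [7]].
Step i=2: Q has 2 at row 2, column 1; remove 7 from row 2 of P and reverse-bump: 7 enters row 1 and ejects 2. So w(2) = 2. P is now [[7]].
Step i=1: Q has 1 at row 1, column 1; remove that cell from P, ejecting 7. So w(1) = 7. P is now [].

So w = 7 2 1 5 6 3 4.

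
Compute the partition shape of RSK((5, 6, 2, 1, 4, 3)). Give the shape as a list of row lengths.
RSK row insertion gives P = [[1, 3], [2, 4], [5, 6]], which has shape [2, 2, 2].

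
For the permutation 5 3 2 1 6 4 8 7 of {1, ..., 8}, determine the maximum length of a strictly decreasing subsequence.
4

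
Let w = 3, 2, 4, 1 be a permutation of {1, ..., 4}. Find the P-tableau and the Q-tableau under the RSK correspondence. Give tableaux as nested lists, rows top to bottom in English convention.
Insert each entry of the permutation into P by Schensted row insertion, recording in Q the position of each new cell.

Insert 3: appended to row 1. P = [[3]].
Insert 2: 2 bumps 3 from row 1; 3 starts row 2. P = [[2], [3]].
Insert 4: appended to row 1. P = [[2, 4], [3]].
Insert 1: 1 bumps 2 from row 1; 2 bumps 3 from row 2; 3 starts row 3. P = [[1, 4], [2], [3]].

So P = [[1, 4], [2], [3]], Q = [[1, 3], [2], [4]].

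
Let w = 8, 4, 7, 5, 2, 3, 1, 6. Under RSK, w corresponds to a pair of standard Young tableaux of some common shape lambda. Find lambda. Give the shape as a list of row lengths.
[3, 2, 1, 1, 1]

RSK row insertion gives P = [[1, 3, 6], [2, 5], [4], [7], [8]], which has shape [3, 2, 1, 1, 1].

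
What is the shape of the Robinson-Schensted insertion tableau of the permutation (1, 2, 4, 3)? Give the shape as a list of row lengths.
Row-insert each entry into an empty tableau.

After inserting 1: P = [[1]].
After inserting 2: P = [[1, 2]].
After inserting 4: P = [[1, 2, 4]].
After inserting 3: P = [[1, 2, 3], [4]].

The final insertion tableau P = [[1, 2, 3], [4]] has shape [3, 1].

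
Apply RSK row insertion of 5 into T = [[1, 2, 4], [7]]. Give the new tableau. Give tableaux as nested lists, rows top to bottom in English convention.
[[1, 2, 4, 5], [7]]

5 is larger than every entry of row 1, so it is appended to row 1. The new tableau is [[1, 2, 4, 5], [7]].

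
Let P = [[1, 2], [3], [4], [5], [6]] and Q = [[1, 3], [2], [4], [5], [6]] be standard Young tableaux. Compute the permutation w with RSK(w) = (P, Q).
Reverse the RSK construction: for i from n down to 1, find the cell of Q containing i, remove the entry at that cell from P, and reverse-bump it up through P; the value ejected from row 1 is w(i).

Step i=6: Q has 6 at row 5, column 1; remove 6 from row 5 of P and reverse-bump: 6 enters row 4 and ejects 5; 5 enters row 3 and ejects 4; 4 enters row 2 and ejects 3; 3 enters row 1 and ejects 2. So w(6) = 2. P is now [[1, 3], [4], [5], [6]].
Step i=5: Q has 5 at row 4, column 1; remove 6 from row 4 of P and reverse-bump: 6 enters row 3 and ejects 5; 5 enters row 2 and ejects 4; 4 enters row 1 and ejects 3. So w(5) = 3. P is now [[1, 4], [5], [6]].
Step i=4: Q has 4 at row 3, column 1; remove 6 from row 3 of P and reverse-bump: 6 enters row 2 and ejects 5; 5 enters row 1 and ejects 4. So w(4) = 4. P is now [[1, 5], [6]].
Step i=3: Q has 3 at row 1, column 2; remove that cell from P, ejecting 5. So w(3) = 5. P is now [[1], [6]].
Step i=2: Q has 2 at row 2, column 1; remove 6 from row 2 of P and reverse-bump: 6 enters row 1 and ejects 1. So w(2) = 1. P is now [[6]].
Step i=1: Q has 1 at row 1, column 1; remove that cell from P, ejecting 6. So w(1) = 6. P is now [].

So w = 6 1 5 4 3 2.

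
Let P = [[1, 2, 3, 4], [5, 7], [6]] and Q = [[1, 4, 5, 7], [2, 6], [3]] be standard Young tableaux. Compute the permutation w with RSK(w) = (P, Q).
Reverse the RSK construction: for i from n down to 1, find the cell of Q containing i, remove the entry at that cell from P, and reverse-bump it up through P; the value ejected from row 1 is w(i).

Step i=7: Q has 7 at row 1, column 4; remove that cell from P, ejecting 4. So w(7) = 4. P is now [[1, 2, 3], [5, 7], [6]].
Step i=6: Q has 6 at row 2, column 2; remove 7 from row 2 of P and reverse-bump: 7 enters row 1 and ejects 3. So w(6) = 3. P is now [[1, 2, 7], [5], [6]].
Step i=5: Q has 5 at row 1, column 3; remove that cell from P, ejecting 7. So w(5) = 7. P is now [[1, 2], [5], [6]].
Step i=4: Q has 4 at row 1, column 2; remove that cell from P, ejecting 2. So w(4) = 2. P is now [[1], [5], [6]].
Step i=3: Q has 3 at row 3, column 1; remove 6 from row 3 of P and reverse-bump: 6 enters row 2 and ejects 5; 5 enters row 1 and ejects 1. So w(3) = 1. P is now [[5], [6]].
Step i=2: Q has 2 at row 2, column 1; remove 6 from row 2 of P and reverse-bump: 6 enters row 1 and ejects 5. So w(2) = 5. P is now [[6]].
Step i=1: Q has 1 at row 1, column 1; remove that cell from P, ejecting 6. So w(1) = 6. P is now [].

So w = 6 5 1 2 7 3 4.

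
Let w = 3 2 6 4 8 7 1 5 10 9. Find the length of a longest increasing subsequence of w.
4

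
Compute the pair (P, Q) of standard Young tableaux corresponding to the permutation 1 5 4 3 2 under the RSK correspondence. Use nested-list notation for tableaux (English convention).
Insert each entry of the permutation into P by Schensted row insertion, recording in Q the position of each new cell.

Insert 1: appended to row 1. P = [[1]], Q = [[1]].
Insert 5: appended to row 1. P = [[1, 5]], Q = [[1, 2]].
Insert 4: 4 bumps 5 from row 1; 5 starts row 2. P = [[1, 4], [5]], Q = [[1, 2], [3]].
Insert 3: 3 bumps 4 from row 1; 4 bumps 5 from row 2; 5 starts row 3. P = [[1, 3], [4], [5]], Q = [[1, 2], [3], [4]].
Insert 2: 2 bumps 3 from row 1; 3 bumps 4 from row 2; 4 bumps 5 from row 3; 5 starts row 4. P = [[1, 2], [3], [4], [5]], Q = [[1, 2], [3], [4], [5]].

So P = [[1, 2], [3], [4], [5]], Q = [[1, 2], [3], [4], [5]].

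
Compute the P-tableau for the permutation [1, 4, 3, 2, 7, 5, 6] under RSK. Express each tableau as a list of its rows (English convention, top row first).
P = [[1, 2, 5, 6], [3, 7], [4]]

After inserting 1: P = [[1]].
After inserting 4: P = [[1, 4]].
After inserting 3: P = [[1, 3], [4]].
After inserting 2: P = [[1, 2], [3], [4]].
After inserting 7: P = [[1, 2, 7], [3], [4]].
After inserting 5: P = [[1, 2, 5], [3, 7], [4]].
After inserting 6: P = [[1, 2, 5, 6], [3, 7], [4]].

So P = [[1, 2, 5, 6], [3, 7], [4]].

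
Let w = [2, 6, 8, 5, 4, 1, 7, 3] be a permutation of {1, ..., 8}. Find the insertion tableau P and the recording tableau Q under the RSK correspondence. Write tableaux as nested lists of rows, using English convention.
P = [[1, 3, 7], [2, 4], [5, 8], [6]], Q = [[1, 2, 3], [4, 7], [5, 8], [6]]

Insert each entry of the permutation into P by Schensted row insertion, recording in Q the position of each new cell.

Insert 2: appended to row 1. P = [[2]].
Insert 6: appended to row 1. P = [[2, 6]].
Insert 8: appended to row 1. P = [[2, 6, 8]].
Insert 5: 5 bumps 6 from row 1; 6 starts row 2. P = [[2, 5, 8], [6]].
Insert 4: 4 bumps 5 from row 1; 5 bumps 6 from row 2; 6 starts row 3. P = [[2, 4, 8], [5], [6]].
Insert 1: 1 bumps 2 from row 1; 2 bumps 5 from row 2; 5 bumps 6 from row 3; 6 starts row 4. P = [[1, 4, 8], [2], [5], [6]].
Insert 7: 7 bumps 8 from row 1; 8 appends to row 2. P = [[1, 4, 7], [2, 8], [5], [6]].
Insert 3: 3 bumps 4 from row 1; 4 bumps 8 from row 2; 8 appends to row 3. P = [[1, 3, 7], [2, 4], [5, 8], [6]].

So P = [[1, 3, 7], [2, 4], [5, 8], [6]], Q = [[1, 2, 3], [4, 7], [5, 8], [6]].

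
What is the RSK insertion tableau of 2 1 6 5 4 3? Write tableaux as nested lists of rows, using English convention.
Insert 2: appended to row 1. P = [[2]].
Insert 1: 1 bumps 2 from row 1; 2 starts row 2. P = [[1], [2]].
Insert 6: appended to row 1. P = [[1, 6], [2]].
Insert 5: 5 bumps 6 from row 1; 6 appends to row 2. P = [[1, 5], [2, 6]].
Insert 4: 4 bumps 5 from row 1; 5 bumps 6 from row 2; 6 starts row 3. P = [[1, 4], [2, 5], [6]].
Insert 3: 3 bumps 4 from row 1; 4 bumps 5 from row 2; 5 bumps 6 from row 3; 6 starts row 4. P = [[1, 3], [2, 4], [5], [6]].

So P = [[1, 3], [2, 4], [5], [6]].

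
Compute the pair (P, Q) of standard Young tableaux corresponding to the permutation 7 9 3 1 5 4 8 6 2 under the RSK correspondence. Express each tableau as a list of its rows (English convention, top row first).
Insert each entry of the permutation into P by Schensted row insertion, recording in Q the position of each new cell.

Insert 7: appended to row 1. P = [[7]].
Insert 9: appended to row 1. P = [[7, 9]].
Insert 3: 3 bumps 7 from row 1; 7 starts row 2. P = [[3, 9], [7]].
Insert 1: 1 bumps 3 from row 1; 3 bumps 7 from row 2; 7 starts row 3. P = [[1, 9], [3], [7]].
Insert 5: 5 bumps 9 from row 1; 9 appends to row 2. P = [[1, 5], [3, 9], [7]].
Insert 4: 4 bumps 5 from row 1; 5 bumps 9 from row 2; 9 appends to row 3. P = [[1, 4], [3, 5], [7, 9]].
Insert 8: appended to row 1. P = [[1, 4, 8], [3, 5], [7, 9]].
Insert 6: 6 bumps 8 from row 1; 8 appends to row 2. P = [[1, 4, 6], [3, 5, 8], [7, 9]].
Insert 2: 2 bumps 4 from row 1; 4 bumps 5 from row 2; 5 bumps 7 from row 3; 7 starts row 4. P = [[1, 2, 6], [3, 4, 8], [5, 9], [7]].

So P = [[1, 2, 6], [3, 4, 8], [5, 9], [7]], Q = [[1, 2, 7], [3, 5, 8], [4, 6], [9]].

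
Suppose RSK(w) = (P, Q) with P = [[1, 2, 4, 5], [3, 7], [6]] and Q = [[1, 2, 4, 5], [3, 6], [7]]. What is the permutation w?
Reverse the RSK construction: for i from n down to 1, find the cell of Q containing i, remove the entry at that cell from P, and reverse-bump it up through P; the value ejected from row 1 is w(i).

Step i=7: Q has 7 at row 3, column 1; remove 6 from row 3 of P and reverse-bump: 6 enters row 2 and ejects 3; 3 enters row 1 and ejects 2. So w(7) = 2. P is now [[1, 3, 4, 5], [6, 7]].
Step i=6: Q has 6 at row 2, column 2; remove 7 from row 2 of P and reverse-bump: 7 enters row 1 and ejects 5. So w(6) = 5. P is now [[1, 3, 4, 7], [6]].
Step i=5: Q has 5 at row 1, column 4; remove that cell from P, ejecting 7. So w(5) = 7. P is now [[1, 3, 4], [6]].
Step i=4: Q has 4 at row 1, column 3; remove that cell from P, ejecting 4. So w(4) = 4. P is now [[1, 3], [6]].
Step i=3: Q has 3 at row 2, column 1; remove 6 from row 2 of P and reverse-bump: 6 enters row 1 and ejects 3. So w(3) = 3. P is now [[1, 6]].
Step i=2: Q has 2 at row 1, column 2; remove that cell from P, ejecting 6. So w(2) = 6. P is now [[1]].
Step i=1: Q has 1 at row 1, column 1; remove that cell from P, ejecting 1. So w(1) = 1. P is now [].

So w = 1 6 3 4 7 5 2.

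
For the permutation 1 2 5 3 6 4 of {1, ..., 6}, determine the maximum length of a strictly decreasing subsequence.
2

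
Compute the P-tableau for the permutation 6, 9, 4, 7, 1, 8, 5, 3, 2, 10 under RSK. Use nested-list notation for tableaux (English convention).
P = [[1, 2, 8, 10], [3, 5], [4, 7], [6], [9]]

Insert 6: appended to row 1. P = [[6]].
Insert 9: appended to row 1. P = [[6, 9]].
Insert 4: 4 bumps 6 from row 1; 6 starts row 2. P = [[4, 9], [6]].
Insert 7: 7 bumps 9 from row 1; 9 appends to row 2. P = [[4, 7], [6, 9]].
Insert 1: 1 bumps 4 from row 1; 4 bumps 6 from row 2; 6 starts row 3. P = [[1, 7], [4, 9], [6]].
Insert 8: appended to row 1. P = [[1, 7, 8], [4, 9], [6]].
Insert 5: 5 bumps 7 from row 1; 7 bumps 9 from row 2; 9 appends to row 3. P = [[1, 5, 8], [4, 7], [6, 9]].
Insert 3: 3 bumps 5 from row 1; 5 bumps 7 from row 2; 7 bumps 9 from row 3; 9 starts row 4. P = [[1, 3, 8], [4, 5], [6, 7], [9]].
Insert 2: 2 bumps 3 from row 1; 3 bumps 4 from row 2; 4 bumps 6 from row 3; 6 bumps 9 from row 4; 9 starts row 5. P = [[1, 2, 8], [3, 5], [4, 7], [6], [9]].
Insert 10: appended to row 1. P = [[1, 2, 8, 10], [3, 5], [4, 7], [6], [9]].

So P = [[1, 2, 8, 10], [3, 5], [4, 7], [6], [9]].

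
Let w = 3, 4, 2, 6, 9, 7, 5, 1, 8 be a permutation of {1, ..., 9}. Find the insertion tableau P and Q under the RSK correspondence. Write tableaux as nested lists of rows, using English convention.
P = [[1, 4, 5, 7, 8], [2, 6], [3], [9]], Q = [[1, 2, 4, 5, 9], [3, 6], [7], [8]]

Insert each entry of the permutation into P by Schensted row insertion, recording in Q the position of each new cell.

Insert 3: appended to row 1. P = [[3]].
Insert 4: appended to row 1. P = [[3, 4]].
Insert 2: 2 bumps 3 from row 1; 3 starts row 2. P = [[2, 4], [3]].
Insert 6: appended to row 1. P = [[2, 4, 6], [3]].
Insert 9: appended to row 1. P = [[2, 4, 6, 9], [3]].
Insert 7: 7 bumps 9 from row 1; 9 appends to row 2. P = [[2, 4, 6, 7], [3, 9]].
Insert 5: 5 bumps 6 from row 1; 6 bumps 9 from row 2; 9 starts row 3. P = [[2, 4, 5, 7], [3, 6], [9]].
Insert 1: 1 bumps 2 from row 1; 2 bumps 3 from row 2; 3 bumps 9 from row 3; 9 starts row 4. P = [[1, 4, 5, 7], [2, 6], [3], [9]].
Insert 8: appended to row 1. P = [[1, 4, 5, 7, 8], [2, 6], [3], [9]].

So P = [[1, 4, 5, 7, 8], [2, 6], [3], [9]], Q = [[1, 2, 4, 5, 9], [3, 6], [7], [8]].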